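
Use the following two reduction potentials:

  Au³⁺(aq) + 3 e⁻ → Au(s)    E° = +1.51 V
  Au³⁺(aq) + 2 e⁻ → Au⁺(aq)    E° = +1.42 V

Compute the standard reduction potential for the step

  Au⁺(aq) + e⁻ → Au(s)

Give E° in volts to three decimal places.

+1.690 V

Sequential free energies add, so n₃E°₃ = n₁E°₁ + n₂E°₂.
With n₃ = 3, and the known step contributing 2×(+1.42) V, the unknown satisfies 1·E° = 3×(+1.51) − 2×(+1.42) = +1.690.
E° = +1.690 / 1 = +1.690 V.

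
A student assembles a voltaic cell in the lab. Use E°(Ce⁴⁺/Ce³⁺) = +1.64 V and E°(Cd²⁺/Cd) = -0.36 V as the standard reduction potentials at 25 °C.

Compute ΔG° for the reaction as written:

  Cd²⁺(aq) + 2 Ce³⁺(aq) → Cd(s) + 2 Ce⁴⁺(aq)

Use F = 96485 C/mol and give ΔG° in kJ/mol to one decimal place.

+385.9 kJ/mol

As written, Cd²⁺/Cd is reduced (cathode) and Ce⁴⁺/Ce³⁺ is oxidised (anode), so E°cell = (-0.36) − (+1.64) = -2.00 V.
Balancing electrons gives n = 2.
ΔG° = −nFE° = −(2)(96485)(-2.00) = 385,940 J = +385.9 kJ/mol.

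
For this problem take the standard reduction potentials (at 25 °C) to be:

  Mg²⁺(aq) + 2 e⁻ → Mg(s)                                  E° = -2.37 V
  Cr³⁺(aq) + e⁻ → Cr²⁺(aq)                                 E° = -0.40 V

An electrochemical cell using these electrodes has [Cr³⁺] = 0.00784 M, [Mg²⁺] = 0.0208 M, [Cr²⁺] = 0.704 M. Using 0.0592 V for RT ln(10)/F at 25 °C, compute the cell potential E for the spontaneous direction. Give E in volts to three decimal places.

+1.904 V

Cr³⁺/Cr²⁺ is the cathode (higher E°), Mg²⁺/Mg the anode: E°cell = -0.40 − (-2.37) = +1.97 V, n = 2.
Overall: 2 Cr³⁺(aq) + Mg(s) → 2 Cr²⁺(aq) + Mg²⁺(aq)
Q = [Cr²⁺]^2·[Mg²⁺] / ([Cr³⁺]^2); log Q = 2.225.
E = E° − (0.0592/n) log Q = +1.97 − (0.0592/2)(2.225) = +1.904 V.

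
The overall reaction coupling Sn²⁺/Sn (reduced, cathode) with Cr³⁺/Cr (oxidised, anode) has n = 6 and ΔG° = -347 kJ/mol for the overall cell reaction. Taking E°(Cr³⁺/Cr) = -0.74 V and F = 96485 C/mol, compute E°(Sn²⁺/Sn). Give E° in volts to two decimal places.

E°cell = −ΔG°/(nF) = −(-347×10³)/((6)(96485)) = +0.599 V.
Since Sn²⁺/Sn is the cathode and Cr³⁺/Cr the anode, E°cell = E°(Sn²⁺/Sn) − E°(Cr³⁺/Cr).
So E°(Sn²⁺/Sn) = E°cell + E°(Cr³⁺/Cr) = +0.599 + (-0.74) = -0.14 V.

-0.14 V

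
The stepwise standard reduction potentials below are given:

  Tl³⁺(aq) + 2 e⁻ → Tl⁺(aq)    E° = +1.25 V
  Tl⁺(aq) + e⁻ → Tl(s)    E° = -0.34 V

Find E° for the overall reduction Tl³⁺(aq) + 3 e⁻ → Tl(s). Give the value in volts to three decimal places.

+0.720 V

Since ΔG° = −nFE° is additive over sequential reductions, n₃E°₃ = n₁E°₁ + n₂E°₂.
E°₃ = (2×+1.25 + 1×-0.34) / 3 = (+2.160) / 3 = +0.720 V.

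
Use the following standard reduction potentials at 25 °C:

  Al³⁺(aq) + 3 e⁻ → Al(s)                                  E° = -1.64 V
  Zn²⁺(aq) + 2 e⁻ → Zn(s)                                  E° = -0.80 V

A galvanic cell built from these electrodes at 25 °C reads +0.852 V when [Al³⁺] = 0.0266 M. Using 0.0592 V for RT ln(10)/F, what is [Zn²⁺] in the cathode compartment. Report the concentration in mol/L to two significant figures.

Zn²⁺/Zn is the cathode, Al³⁺/Al the anode: E°cell = +0.84 V, n = 6.
Overall reaction: 3 Zn²⁺(aq) + 2 Al(s) → 3 Zn(s) + 2 Al³⁺(aq); Q = [Al³⁺]^2/[Zn²⁺]^3.
From E = E° − (0.0592/n) log Q: log Q = (E° − E)·n/0.0592 = (+0.84 − (+0.852))·6/0.0592 = -1.2162.
So 3·log[Zn²⁺] = 2·log(0.0266) − log Q = -3.1502 − (-1.2162) = -1.9340; log[Zn²⁺] = -1.9340 / 3 = -0.6447; [Zn²⁺] = 10^(-0.6447) ≈ 0.23 M.

0.23 M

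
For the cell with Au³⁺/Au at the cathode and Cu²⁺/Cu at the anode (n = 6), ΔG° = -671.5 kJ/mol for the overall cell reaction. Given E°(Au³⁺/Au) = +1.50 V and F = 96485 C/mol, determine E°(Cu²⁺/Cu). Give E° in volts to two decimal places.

E°cell = −ΔG°/(nF) = −(-671.5×10³)/((6)(96485)) = +1.160 V.
Since Au³⁺/Au is the cathode and Cu²⁺/Cu the anode, E°cell = E°(Au³⁺/Au) − E°(Cu²⁺/Cu).
So E°(Cu²⁺/Cu) = E°(Au³⁺/Au) − E°cell = (+1.50) − (+1.160) = +0.34 V.

+0.34 V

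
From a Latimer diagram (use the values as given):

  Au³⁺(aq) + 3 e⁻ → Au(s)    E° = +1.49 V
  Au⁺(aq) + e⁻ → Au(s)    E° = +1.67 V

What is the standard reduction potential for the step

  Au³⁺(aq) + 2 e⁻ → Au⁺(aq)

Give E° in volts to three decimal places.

Sequential free energies add, so n₃E°₃ = n₁E°₁ + n₂E°₂.
With n₃ = 3, and the known step contributing 1×(+1.67) V, the unknown satisfies 2·E° = 3×(+1.49) − 1×(+1.67) = +2.800.
E° = +2.800 / 2 = +1.400 V.

+1.400 V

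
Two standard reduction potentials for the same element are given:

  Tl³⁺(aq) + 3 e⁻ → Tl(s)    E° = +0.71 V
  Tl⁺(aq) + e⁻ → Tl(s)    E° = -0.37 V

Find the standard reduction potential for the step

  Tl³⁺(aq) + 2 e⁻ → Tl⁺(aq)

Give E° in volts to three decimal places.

Sequential free energies add, so n₃E°₃ = n₁E°₁ + n₂E°₂.
With n₃ = 3, and the known step contributing 1×(-0.37) V, the unknown satisfies 2·E° = 3×(+0.71) − 1×(-0.37) = +2.500.
E° = +2.500 / 2 = +1.250 V.

+1.250 V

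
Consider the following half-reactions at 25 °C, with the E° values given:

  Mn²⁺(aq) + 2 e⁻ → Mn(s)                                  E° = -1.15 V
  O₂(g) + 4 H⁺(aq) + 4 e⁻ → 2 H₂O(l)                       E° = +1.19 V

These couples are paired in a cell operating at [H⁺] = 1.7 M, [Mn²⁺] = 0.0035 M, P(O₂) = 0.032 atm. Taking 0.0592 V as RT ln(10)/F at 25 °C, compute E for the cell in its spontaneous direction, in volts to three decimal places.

+2.404 V

O₂/H₂O is the cathode (higher E°), Mn²⁺/Mn the anode: E°cell = +1.19 − (-1.15) = +2.34 V, n = 4.
Overall: O₂(g) + 4 H⁺(aq) + 2 Mn(s) → 2 H₂O(l) + 2 Mn²⁺(aq)
Q = [Mn²⁺]^2 / (P(O₂)·[H⁺]^4); log Q = -4.339.
E = E° − (0.0592/n) log Q = +2.34 − (0.0592/4)(-4.339) = +2.404 V.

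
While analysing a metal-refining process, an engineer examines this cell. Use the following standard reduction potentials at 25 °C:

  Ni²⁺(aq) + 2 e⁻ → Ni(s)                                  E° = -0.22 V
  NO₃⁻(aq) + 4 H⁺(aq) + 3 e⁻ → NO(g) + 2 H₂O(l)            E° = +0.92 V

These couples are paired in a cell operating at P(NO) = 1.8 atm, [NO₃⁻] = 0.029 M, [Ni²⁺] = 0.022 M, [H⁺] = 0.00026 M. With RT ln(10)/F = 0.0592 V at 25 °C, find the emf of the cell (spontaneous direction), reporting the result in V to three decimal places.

NO₃⁻/NO is the cathode (higher E°), Ni²⁺/Ni the anode: E°cell = +0.92 − (-0.22) = +1.14 V, n = 6.
Overall: 2 NO₃⁻(aq) + 8 H⁺(aq) + 3 Ni(s) → 2 NO(g) + 4 H₂O(l) + 3 Ni²⁺(aq)
Q = P(NO)^2·[Ni²⁺]^3 / ([NO₃⁻]^2·[H⁺]^8); log Q = 27.293.
E = E° − (0.0592/n) log Q = +1.14 − (0.0592/6)(27.293) = +0.871 V.

+0.871 V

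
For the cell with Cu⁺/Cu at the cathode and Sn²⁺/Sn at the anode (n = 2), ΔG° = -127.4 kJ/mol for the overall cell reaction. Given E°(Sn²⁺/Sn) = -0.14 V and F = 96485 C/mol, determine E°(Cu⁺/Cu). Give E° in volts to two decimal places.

+0.52 V

E°cell = −ΔG°/(nF) = −(-127.4×10³)/((2)(96485)) = +0.660 V.
Since Cu⁺/Cu is the cathode and Sn²⁺/Sn the anode, E°cell = E°(Cu⁺/Cu) − E°(Sn²⁺/Sn).
So E°(Cu⁺/Cu) = E°cell + E°(Sn²⁺/Sn) = +0.660 + (-0.14) = +0.52 V.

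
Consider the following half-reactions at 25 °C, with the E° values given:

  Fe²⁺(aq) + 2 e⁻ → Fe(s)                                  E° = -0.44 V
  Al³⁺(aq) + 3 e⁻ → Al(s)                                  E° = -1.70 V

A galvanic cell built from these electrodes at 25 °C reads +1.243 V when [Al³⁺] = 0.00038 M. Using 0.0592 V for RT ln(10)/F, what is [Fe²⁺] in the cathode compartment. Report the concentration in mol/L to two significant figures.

Fe²⁺/Fe is the cathode, Al³⁺/Al the anode: E°cell = +1.26 V, n = 6.
Overall reaction: 3 Fe²⁺(aq) + 2 Al(s) → 3 Fe(s) + 2 Al³⁺(aq); Q = [Al³⁺]^2/[Fe²⁺]^3.
From E = E° − (0.0592/n) log Q: log Q = (E° − E)·n/0.0592 = (+1.26 − (+1.243))·6/0.0592 = 1.7230.
So 3·log[Fe²⁺] = 2·log(0.00038) − log Q = -6.8404 − (1.7230) = -8.5634; log[Fe²⁺] = -8.5634 / 3 = -2.8545; [Fe²⁺] = 10^(-2.8545) ≈ 0.0014 M.

0.0014 M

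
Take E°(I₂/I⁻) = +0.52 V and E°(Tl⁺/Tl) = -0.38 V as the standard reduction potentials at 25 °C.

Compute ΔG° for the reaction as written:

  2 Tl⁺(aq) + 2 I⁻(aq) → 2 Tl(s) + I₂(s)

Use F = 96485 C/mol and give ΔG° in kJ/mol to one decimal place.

As written, Tl⁺/Tl is reduced (cathode) and I₂/I⁻ is oxidised (anode), so E°cell = (-0.38) − (+0.52) = -0.90 V.
Balancing electrons gives n = 2.
ΔG° = −nFE° = −(2)(96485)(-0.90) = 173,673 J = +173.7 kJ/mol.

+173.7 kJ/mol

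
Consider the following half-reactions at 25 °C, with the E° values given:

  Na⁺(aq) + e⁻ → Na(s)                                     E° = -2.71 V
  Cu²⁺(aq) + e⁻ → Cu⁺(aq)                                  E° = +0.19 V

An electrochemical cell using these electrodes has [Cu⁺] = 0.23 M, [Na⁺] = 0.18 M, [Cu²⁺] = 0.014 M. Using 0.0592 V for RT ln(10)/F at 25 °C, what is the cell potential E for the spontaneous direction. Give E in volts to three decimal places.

Cu²⁺/Cu⁺ is the cathode (higher E°), Na⁺/Na the anode: E°cell = +0.19 − (-2.71) = +2.90 V, n = 1.
Overall: Cu²⁺(aq) + Na(s) → Cu⁺(aq) + Na⁺(aq)
Q = [Cu⁺]·[Na⁺] / ([Cu²⁺]); log Q = 0.471.
E = E° − (0.0592/n) log Q = +2.90 − (0.0592/1)(0.471) = +2.872 V.

+2.872 V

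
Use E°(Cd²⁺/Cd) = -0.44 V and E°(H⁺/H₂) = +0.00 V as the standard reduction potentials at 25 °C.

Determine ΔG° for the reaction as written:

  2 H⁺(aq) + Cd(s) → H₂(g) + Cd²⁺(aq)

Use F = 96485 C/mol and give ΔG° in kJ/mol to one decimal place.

As written, H⁺/H₂ is reduced (cathode) and Cd²⁺/Cd is oxidised (anode), so E°cell = (+0.00) − (-0.44) = +0.44 V.
Balancing electrons gives n = 2.
ΔG° = −nFE° = −(2)(96485)(+0.44) = -84,907 J = -84.9 kJ/mol.

-84.9 kJ/mol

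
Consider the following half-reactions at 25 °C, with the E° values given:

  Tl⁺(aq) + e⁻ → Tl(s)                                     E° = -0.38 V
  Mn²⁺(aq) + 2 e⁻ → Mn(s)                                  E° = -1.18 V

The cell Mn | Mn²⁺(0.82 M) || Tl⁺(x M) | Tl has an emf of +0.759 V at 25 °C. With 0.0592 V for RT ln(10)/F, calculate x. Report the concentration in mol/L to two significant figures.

Tl⁺/Tl is the cathode, Mn²⁺/Mn the anode: E°cell = +0.80 V, n = 2.
Overall reaction: 2 Tl⁺(aq) + Mn(s) → 2 Tl(s) + Mn²⁺(aq); Q = [Mn²⁺]^1/[Tl⁺]^2.
From E = E° − (0.0592/n) log Q: log Q = (E° − E)·n/0.0592 = (+0.80 − (+0.759))·2/0.0592 = 1.3851.
So 2·log[Tl⁺] = 1·log(0.82) − log Q = -0.0862 − (1.3851) = -1.4713; log[Tl⁺] = -1.4713 / 2 = -0.7357; [Tl⁺] = 10^(-0.7357) ≈ 0.18 M.

0.18 M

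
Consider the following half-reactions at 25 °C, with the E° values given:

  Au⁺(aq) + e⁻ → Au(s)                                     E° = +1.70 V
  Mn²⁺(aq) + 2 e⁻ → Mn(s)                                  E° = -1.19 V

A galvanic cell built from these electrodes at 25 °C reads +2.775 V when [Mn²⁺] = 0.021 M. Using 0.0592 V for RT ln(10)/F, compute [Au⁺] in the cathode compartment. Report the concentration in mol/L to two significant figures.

Au⁺/Au is the cathode, Mn²⁺/Mn the anode: E°cell = +2.89 V, n = 2.
Overall reaction: 2 Au⁺(aq) + Mn(s) → 2 Au(s) + Mn²⁺(aq); Q = [Mn²⁺]^1/[Au⁺]^2.
From E = E° − (0.0592/n) log Q: log Q = (E° − E)·n/0.0592 = (+2.89 − (+2.775))·2/0.0592 = 3.8851.
So 2·log[Au⁺] = 1·log(0.021) − log Q = -1.6778 − (3.8851) = -5.5629; log[Au⁺] = -5.5629 / 2 = -2.7814; [Au⁺] = 10^(-2.7814) ≈ 0.0017 M.

0.0017 M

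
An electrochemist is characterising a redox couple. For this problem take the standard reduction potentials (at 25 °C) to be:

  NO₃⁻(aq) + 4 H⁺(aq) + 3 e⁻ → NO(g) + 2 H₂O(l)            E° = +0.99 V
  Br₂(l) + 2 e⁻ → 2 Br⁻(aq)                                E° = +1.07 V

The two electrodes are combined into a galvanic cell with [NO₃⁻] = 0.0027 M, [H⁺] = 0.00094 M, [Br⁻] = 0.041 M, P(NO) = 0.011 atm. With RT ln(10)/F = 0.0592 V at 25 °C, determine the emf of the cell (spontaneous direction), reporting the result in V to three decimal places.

Br₂/Br⁻ is the cathode (higher E°), NO₃⁻/NO the anode: E°cell = +1.07 − (+0.99) = +0.08 V, n = 6.
Overall: 3 Br₂(l) + 2 NO(g) + 4 H₂O(l) → 6 Br⁻(aq) + 2 NO₃⁻(aq) + 8 H⁺(aq)
Q = [Br⁻]^6·[NO₃⁻]^2·[H⁺]^8 / (P(NO)^2); log Q = -33.758.
E = E° − (0.0592/n) log Q = +0.08 − (0.0592/6)(-33.758) = +0.413 V.

+0.413 V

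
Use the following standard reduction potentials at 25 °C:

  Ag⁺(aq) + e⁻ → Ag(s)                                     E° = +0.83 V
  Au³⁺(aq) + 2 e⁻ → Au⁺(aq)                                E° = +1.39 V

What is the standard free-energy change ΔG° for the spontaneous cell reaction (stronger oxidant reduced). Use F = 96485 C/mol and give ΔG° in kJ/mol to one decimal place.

Au³⁺/Au⁺ (E° = +1.39 V) is the cathode; Ag⁺/Ag (E° = +0.83 V) is the anode, so E°cell = +0.56 V.
Balancing electrons gives n = 2 (lcm of 2 and 1).
ΔG° = −nFE° = −(2)(96485)(+0.56) = -108,063 J = -108.1 kJ/mol.

-108.1 kJ/mol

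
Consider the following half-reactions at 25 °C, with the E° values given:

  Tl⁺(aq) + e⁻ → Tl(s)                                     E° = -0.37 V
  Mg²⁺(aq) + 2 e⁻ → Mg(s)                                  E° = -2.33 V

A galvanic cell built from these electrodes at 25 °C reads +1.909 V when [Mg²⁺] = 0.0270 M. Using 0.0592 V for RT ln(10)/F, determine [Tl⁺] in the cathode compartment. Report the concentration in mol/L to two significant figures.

Tl⁺/Tl is the cathode, Mg²⁺/Mg the anode: E°cell = +1.96 V, n = 2.
Overall reaction: 2 Tl⁺(aq) + Mg(s) → 2 Tl(s) + Mg²⁺(aq); Q = [Mg²⁺]^1/[Tl⁺]^2.
From E = E° − (0.0592/n) log Q: log Q = (E° − E)·n/0.0592 = (+1.96 − (+1.909))·2/0.0592 = 1.7230.
So 2·log[Tl⁺] = 1·log(0.027) − log Q = -1.5686 − (1.7230) = -3.2916; log[Tl⁺] = -3.2916 / 2 = -1.6458; [Tl⁺] = 10^(-1.6458) ≈ 0.023 M.

0.023 M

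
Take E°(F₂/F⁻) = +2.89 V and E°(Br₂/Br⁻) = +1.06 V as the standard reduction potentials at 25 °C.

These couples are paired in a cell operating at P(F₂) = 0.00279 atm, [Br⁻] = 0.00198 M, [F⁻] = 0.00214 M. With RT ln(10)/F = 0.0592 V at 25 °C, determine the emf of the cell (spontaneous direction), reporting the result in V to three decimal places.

F₂/F⁻ is the cathode (higher E°), Br₂/Br⁻ the anode: E°cell = +2.89 − (+1.06) = +1.83 V, n = 2.
Overall: F₂(g) + 2 Br⁻(aq) → 2 F⁻(aq) + Br₂(l)
Q = [F⁻]^2 / (P(F₂)·[Br⁻]^2); log Q = 2.622.
E = E° − (0.0592/n) log Q = +1.83 − (0.0592/2)(2.622) = +1.752 V.

+1.752 V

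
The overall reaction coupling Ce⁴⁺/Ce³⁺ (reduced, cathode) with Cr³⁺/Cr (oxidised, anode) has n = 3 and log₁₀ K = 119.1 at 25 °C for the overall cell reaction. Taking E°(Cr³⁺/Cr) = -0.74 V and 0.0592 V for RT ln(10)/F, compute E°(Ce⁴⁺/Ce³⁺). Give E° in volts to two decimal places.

+1.61 V

E°cell = (0.0592/n)·log K = (0.0592/3)(119.1) = +2.350 V.
Since Ce⁴⁺/Ce³⁺ is the cathode and Cr³⁺/Cr the anode, E°cell = E°(Ce⁴⁺/Ce³⁺) − E°(Cr³⁺/Cr).
So E°(Ce⁴⁺/Ce³⁺) = E°cell + E°(Cr³⁺/Cr) = +2.350 + (-0.74) = +1.61 V.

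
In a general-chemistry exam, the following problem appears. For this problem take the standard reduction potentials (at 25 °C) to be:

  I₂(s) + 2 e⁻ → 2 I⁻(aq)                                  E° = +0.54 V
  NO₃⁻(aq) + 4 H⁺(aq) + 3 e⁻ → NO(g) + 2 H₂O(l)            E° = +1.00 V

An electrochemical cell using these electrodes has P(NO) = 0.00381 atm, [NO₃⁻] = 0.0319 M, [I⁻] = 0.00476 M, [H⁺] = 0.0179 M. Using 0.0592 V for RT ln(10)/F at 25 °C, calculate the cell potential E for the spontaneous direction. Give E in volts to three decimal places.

+0.203 V

NO₃⁻/NO is the cathode (higher E°), I₂/I⁻ the anode: E°cell = +1.00 − (+0.54) = +0.46 V, n = 6.
Overall: 2 NO₃⁻(aq) + 8 H⁺(aq) + 6 I⁻(aq) → 2 NO(g) + 4 H₂O(l) + 3 I₂(s)
Q = P(NO)^2 / ([NO₃⁻]^2·[H⁺]^8·[I⁻]^6); log Q = 26.066.
E = E° − (0.0592/n) log Q = +0.46 − (0.0592/6)(26.066) = +0.203 V.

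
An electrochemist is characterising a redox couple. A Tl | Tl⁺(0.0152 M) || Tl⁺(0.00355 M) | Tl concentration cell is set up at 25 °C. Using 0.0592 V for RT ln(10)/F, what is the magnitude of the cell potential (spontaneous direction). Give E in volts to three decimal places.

+0.037 V

For a concentration cell E°cell = 0. The 0.0152 M side is the cathode (reduction is favoured where [Tl⁺] is higher).
With n = 1, E = −(0.0592/1) log([Tl⁺]ₐₙ/[Tl⁺]꜀ₐₜ) = −(0.0592/1) log(0.00355/0.0152) = −(0.0592/1)(-0.632) = +0.037 V.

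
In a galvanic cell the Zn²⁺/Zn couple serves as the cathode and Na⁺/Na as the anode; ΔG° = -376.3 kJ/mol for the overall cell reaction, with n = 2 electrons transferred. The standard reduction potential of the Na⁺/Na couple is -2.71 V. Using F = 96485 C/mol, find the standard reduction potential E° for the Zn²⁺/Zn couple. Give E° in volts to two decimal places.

E°cell = −ΔG°/(nF) = −(-376.3×10³)/((2)(96485)) = +1.950 V.
Since Zn²⁺/Zn is the cathode and Na⁺/Na the anode, E°cell = E°(Zn²⁺/Zn) − E°(Na⁺/Na).
So E°(Zn²⁺/Zn) = E°cell + E°(Na⁺/Na) = +1.950 + (-2.71) = -0.76 V.

-0.76 V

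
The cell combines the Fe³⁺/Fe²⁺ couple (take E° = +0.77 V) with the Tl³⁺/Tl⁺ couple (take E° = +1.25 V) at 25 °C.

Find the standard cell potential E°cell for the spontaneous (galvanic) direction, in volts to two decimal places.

+0.48 V

The Tl³⁺/Tl⁺ couple has the higher reduction potential, so it is the cathode; Fe³⁺/Fe²⁺ is oxidised at the anode.
E°cell = E°(cathode) − E°(anode) = (+1.25) − (+0.77) = +0.48 V.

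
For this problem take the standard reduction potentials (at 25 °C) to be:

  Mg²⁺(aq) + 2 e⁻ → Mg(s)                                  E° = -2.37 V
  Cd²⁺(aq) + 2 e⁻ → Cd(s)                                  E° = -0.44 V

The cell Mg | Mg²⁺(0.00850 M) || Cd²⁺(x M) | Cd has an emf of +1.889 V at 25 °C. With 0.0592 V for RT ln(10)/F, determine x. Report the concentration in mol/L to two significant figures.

Cd²⁺/Cd is the cathode, Mg²⁺/Mg the anode: E°cell = +1.93 V, n = 2.
Overall reaction: Cd²⁺(aq) + Mg(s) → Cd(s) + Mg²⁺(aq); Q = [Mg²⁺]^1/[Cd²⁺]^1.
From E = E° − (0.0592/n) log Q: log Q = (E° − E)·n/0.0592 = (+1.93 − (+1.889))·2/0.0592 = 1.3851.
So 1·log[Cd²⁺] = 1·log(0.0085) − log Q = -2.0706 − (1.3851) = -3.4557; [Cd²⁺] = 10^(-3.4557) ≈ 0.00035 M.

0.00035 M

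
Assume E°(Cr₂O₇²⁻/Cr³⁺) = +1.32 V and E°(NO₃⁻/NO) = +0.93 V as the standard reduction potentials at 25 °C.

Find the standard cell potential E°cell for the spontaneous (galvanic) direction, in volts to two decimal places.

+0.39 V

The Cr₂O₇²⁻/Cr³⁺ couple has the higher reduction potential, so it is the cathode; NO₃⁻/NO is oxidised at the anode.
E°cell = E°(cathode) − E°(anode) = (+1.32) − (+0.93) = +0.39 V.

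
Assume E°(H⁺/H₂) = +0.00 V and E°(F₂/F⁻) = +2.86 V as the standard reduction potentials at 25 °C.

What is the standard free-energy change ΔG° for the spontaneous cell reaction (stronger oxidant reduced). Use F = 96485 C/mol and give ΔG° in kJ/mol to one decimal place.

F₂/F⁻ (E° = +2.86 V) is the cathode; H⁺/H₂ (E° = +0.00 V) is the anode, so E°cell = +2.86 V.
Balancing electrons gives n = 2 (lcm of 2 and 2).
ΔG° = −nFE° = −(2)(96485)(+2.86) = -551,894 J = -551.9 kJ/mol.

-551.9 kJ/mol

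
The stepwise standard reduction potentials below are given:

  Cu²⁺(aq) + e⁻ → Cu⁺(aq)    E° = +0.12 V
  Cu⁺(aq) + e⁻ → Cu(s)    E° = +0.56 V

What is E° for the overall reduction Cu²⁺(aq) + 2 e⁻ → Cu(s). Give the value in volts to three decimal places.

Standard free energies of sequential steps add: ΔG°₃ = ΔG°₁ + ΔG°₂, so n₃E°₃ = n₁E°₁ + n₂E°₂.
E°₃ = (1×+0.12 + 1×+0.56) / 2 = (+0.680) / 2 = +0.340 V.

+0.340 V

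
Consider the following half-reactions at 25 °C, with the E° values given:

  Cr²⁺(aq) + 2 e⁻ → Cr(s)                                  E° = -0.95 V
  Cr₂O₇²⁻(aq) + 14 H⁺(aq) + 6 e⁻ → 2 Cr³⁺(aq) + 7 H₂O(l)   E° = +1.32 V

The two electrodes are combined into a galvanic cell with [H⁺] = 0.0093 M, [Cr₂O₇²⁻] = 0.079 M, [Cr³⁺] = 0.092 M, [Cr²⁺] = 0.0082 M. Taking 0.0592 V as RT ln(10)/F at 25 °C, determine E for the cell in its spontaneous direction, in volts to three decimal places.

Cr₂O₇²⁻/Cr³⁺ is the cathode (higher E°), Cr²⁺/Cr the anode: E°cell = +1.32 − (-0.95) = +2.27 V, n = 6.
Overall: Cr₂O₇²⁻(aq) + 14 H⁺(aq) + 3 Cr(s) → 2 Cr³⁺(aq) + 7 H₂O(l) + 3 Cr²⁺(aq)
Q = [Cr³⁺]^2·[Cr²⁺]^3 / ([Cr₂O₇²⁻]·[H⁺]^14); log Q = 21.213.
E = E° − (0.0592/n) log Q = +2.27 − (0.0592/6)(21.213) = +2.061 V.

+2.061 V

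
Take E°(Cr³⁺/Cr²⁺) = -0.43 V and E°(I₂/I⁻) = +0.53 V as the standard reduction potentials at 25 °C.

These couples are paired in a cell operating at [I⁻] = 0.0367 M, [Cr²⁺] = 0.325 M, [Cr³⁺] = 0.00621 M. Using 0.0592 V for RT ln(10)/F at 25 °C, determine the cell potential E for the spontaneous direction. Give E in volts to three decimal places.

+1.147 V

I₂/I⁻ is the cathode (higher E°), Cr³⁺/Cr²⁺ the anode: E°cell = +0.53 − (-0.43) = +0.96 V, n = 2.
Overall: I₂(s) + 2 Cr²⁺(aq) → 2 I⁻(aq) + 2 Cr³⁺(aq)
Q = [I⁻]^2·[Cr³⁺]^2 / ([Cr²⁺]^2); log Q = -6.308.
E = E° − (0.0592/n) log Q = +0.96 − (0.0592/2)(-6.308) = +1.147 V.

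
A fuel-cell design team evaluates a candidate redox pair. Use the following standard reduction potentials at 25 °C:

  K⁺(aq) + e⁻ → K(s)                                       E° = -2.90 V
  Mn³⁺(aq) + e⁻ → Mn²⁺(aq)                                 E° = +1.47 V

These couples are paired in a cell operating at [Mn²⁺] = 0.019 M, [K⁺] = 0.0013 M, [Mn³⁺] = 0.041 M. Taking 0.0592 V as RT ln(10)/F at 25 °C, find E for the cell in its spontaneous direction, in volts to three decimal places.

Mn³⁺/Mn²⁺ is the cathode (higher E°), K⁺/K the anode: E°cell = +1.47 − (-2.90) = +4.37 V, n = 1.
Overall: Mn³⁺(aq) + K(s) → Mn²⁺(aq) + K⁺(aq)
Q = [Mn²⁺]·[K⁺] / ([Mn³⁺]); log Q = -3.220.
E = E° − (0.0592/n) log Q = +4.37 − (0.0592/1)(-3.220) = +4.561 V.

+4.561 V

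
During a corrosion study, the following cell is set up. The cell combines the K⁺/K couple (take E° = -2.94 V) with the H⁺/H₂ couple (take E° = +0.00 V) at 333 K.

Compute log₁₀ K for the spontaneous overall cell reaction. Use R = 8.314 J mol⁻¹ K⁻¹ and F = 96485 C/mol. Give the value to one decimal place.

89.0

Cathode: H⁺/H₂; anode: K⁺/K. E°cell = (+0.00) − (-2.94) = +2.94 V, with n = 2.
ΔG° = −nFE° = −RT ln K, so ln K = nFE°/(RT) = (2)(96485)(+2.94) / ((8.314)(333)) = 204.919.
log₁₀ K = 204.919 / ln 10 = 89.0.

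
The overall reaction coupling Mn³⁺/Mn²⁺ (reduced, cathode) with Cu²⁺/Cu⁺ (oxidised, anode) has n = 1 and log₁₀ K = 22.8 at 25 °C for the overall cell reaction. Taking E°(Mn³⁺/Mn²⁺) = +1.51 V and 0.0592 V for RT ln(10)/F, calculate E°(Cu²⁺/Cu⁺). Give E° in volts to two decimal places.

E°cell = (0.0592/n)·log K = (0.0592/1)(22.8) = +1.350 V.
Since Mn³⁺/Mn²⁺ is the cathode and Cu²⁺/Cu⁺ the anode, E°cell = E°(Mn³⁺/Mn²⁺) − E°(Cu²⁺/Cu⁺).
So E°(Cu²⁺/Cu⁺) = E°(Mn³⁺/Mn²⁺) − E°cell = (+1.51) − (+1.350) = +0.16 V.

+0.16 V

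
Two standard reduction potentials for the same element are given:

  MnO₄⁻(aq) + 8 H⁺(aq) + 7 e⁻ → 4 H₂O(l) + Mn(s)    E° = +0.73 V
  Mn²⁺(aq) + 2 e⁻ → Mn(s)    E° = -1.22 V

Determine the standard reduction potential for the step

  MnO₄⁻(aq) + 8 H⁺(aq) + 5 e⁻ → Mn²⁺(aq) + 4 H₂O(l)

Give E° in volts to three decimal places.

+1.510 V

Sequential free energies add, so n₃E°₃ = n₁E°₁ + n₂E°₂.
With n₃ = 7, and the known step contributing 2×(-1.22) V, the unknown satisfies 5·E° = 7×(+0.73) − 2×(-1.22) = +7.550.
E° = +7.550 / 5 = +1.510 V.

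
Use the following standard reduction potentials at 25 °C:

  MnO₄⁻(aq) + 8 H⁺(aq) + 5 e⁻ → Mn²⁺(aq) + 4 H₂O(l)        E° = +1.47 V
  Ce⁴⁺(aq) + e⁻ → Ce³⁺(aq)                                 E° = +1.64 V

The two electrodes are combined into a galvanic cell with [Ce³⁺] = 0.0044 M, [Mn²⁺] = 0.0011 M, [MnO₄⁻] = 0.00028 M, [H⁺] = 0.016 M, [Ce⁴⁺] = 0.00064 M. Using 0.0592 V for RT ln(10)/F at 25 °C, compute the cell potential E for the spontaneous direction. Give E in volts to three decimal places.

+0.298 V

Ce⁴⁺/Ce³⁺ is the cathode (higher E°), MnO₄⁻/Mn²⁺ the anode: E°cell = +1.64 − (+1.47) = +0.17 V, n = 5.
Overall: 5 Ce⁴⁺(aq) + Mn²⁺(aq) + 4 H₂O(l) → 5 Ce³⁺(aq) + MnO₄⁻(aq) + 8 H⁺(aq)
Q = [Ce³⁺]^5·[MnO₄⁻]·[H⁺]^8 / ([Ce⁴⁺]^5·[Mn²⁺]); log Q = -10.775.
E = E° − (0.0592/n) log Q = +0.17 − (0.0592/5)(-10.775) = +0.298 V.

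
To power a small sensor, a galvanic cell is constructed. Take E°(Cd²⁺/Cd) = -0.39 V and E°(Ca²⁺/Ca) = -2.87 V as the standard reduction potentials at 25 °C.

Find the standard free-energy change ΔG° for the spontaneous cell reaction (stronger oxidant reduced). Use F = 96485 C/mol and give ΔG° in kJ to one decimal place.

-478.6 kJ

Cd²⁺/Cd (E° = -0.39 V) is the cathode; Ca²⁺/Ca (E° = -2.87 V) is the anode, so E°cell = +2.48 V.
Balancing electrons gives n = 2 (lcm of 2 and 2).
ΔG° = −nFE° = −(2)(96485)(+2.48) = -478,566 J = -478.6 kJ.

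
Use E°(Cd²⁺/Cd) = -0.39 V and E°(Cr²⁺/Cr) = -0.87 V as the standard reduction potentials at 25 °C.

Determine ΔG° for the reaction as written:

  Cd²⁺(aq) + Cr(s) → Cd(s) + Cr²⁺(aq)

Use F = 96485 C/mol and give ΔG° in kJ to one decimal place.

-92.6 kJ

As written, Cd²⁺/Cd is reduced (cathode) and Cr²⁺/Cr is oxidised (anode), so E°cell = (-0.39) − (-0.87) = +0.48 V.
Balancing electrons gives n = 2.
ΔG° = −nFE° = −(2)(96485)(+0.48) = -92,626 J = -92.6 kJ.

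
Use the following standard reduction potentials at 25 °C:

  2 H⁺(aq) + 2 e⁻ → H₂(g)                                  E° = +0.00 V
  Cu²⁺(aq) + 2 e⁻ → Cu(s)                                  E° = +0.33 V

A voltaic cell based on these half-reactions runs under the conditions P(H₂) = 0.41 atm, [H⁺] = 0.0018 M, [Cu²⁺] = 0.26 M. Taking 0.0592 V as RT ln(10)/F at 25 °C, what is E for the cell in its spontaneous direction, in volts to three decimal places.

+0.464 V

Cu²⁺/Cu is the cathode (higher E°), H⁺/H₂ the anode: E°cell = +0.33 − (+0.00) = +0.33 V, n = 2.
Overall: Cu²⁺(aq) + H₂(g) → Cu(s) + 2 H⁺(aq)
Q = [H⁺]^2 / ([Cu²⁺]·P(H₂)); log Q = -4.517.
E = E° − (0.0592/n) log Q = +0.33 − (0.0592/2)(-4.517) = +0.464 V.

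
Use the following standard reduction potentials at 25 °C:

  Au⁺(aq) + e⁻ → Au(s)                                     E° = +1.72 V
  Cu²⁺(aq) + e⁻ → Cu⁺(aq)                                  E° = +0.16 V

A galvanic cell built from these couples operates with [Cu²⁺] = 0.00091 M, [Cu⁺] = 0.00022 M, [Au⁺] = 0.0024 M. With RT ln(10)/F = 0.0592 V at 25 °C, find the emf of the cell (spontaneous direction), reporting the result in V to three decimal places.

Au⁺/Au is the cathode (higher E°), Cu²⁺/Cu⁺ the anode: E°cell = +1.72 − (+0.16) = +1.56 V, n = 1.
Overall: Au⁺(aq) + Cu⁺(aq) → Au(s) + Cu²⁺(aq)
Q = [Cu²⁺] / ([Au⁺]·[Cu⁺]); log Q = 3.236.
E = E° − (0.0592/n) log Q = +1.56 − (0.0592/1)(3.236) = +1.368 V.

+1.368 V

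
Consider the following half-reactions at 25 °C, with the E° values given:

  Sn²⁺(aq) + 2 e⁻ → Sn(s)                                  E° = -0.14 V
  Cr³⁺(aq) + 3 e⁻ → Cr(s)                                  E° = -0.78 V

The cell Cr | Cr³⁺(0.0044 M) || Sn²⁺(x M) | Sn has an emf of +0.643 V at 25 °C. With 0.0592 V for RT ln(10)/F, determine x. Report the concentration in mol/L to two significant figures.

Sn²⁺/Sn is the cathode, Cr³⁺/Cr the anode: E°cell = +0.64 V, n = 6.
Overall reaction: 3 Sn²⁺(aq) + 2 Cr(s) → 3 Sn(s) + 2 Cr³⁺(aq); Q = [Cr³⁺]^2/[Sn²⁺]^3.
From E = E° − (0.0592/n) log Q: log Q = (E° − E)·n/0.0592 = (+0.64 − (+0.643))·6/0.0592 = -0.3041.
So 3·log[Sn²⁺] = 2·log(0.0044) − log Q = -4.7131 − (-0.3041) = -4.4090; log[Sn²⁺] = -4.4090 / 3 = -1.4697; [Sn²⁺] = 10^(-1.4697) ≈ 0.034 M.

0.034 M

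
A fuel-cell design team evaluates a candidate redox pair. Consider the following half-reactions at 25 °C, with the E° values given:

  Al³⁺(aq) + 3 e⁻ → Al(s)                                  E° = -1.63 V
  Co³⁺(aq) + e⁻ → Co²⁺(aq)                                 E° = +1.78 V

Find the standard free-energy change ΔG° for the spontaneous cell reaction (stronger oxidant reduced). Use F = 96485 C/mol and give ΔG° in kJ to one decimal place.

Co³⁺/Co²⁺ (E° = +1.78 V) is the cathode; Al³⁺/Al (E° = -1.63 V) is the anode, so E°cell = +3.41 V.
Balancing electrons gives n = 3 (lcm of 1 and 3).
ΔG° = −nFE° = −(3)(96485)(+3.41) = -987,042 J = -987.0 kJ.

-987.0 kJ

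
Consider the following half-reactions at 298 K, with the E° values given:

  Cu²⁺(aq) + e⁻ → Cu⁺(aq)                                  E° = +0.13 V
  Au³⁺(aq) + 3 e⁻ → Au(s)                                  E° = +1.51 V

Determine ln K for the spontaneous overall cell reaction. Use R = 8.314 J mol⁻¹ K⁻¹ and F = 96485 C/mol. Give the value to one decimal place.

161.2

Cathode: Au³⁺/Au; anode: Cu²⁺/Cu⁺. E°cell = (+1.51) − (+0.13) = +1.38 V, with n = 3.
ΔG° = −nFE° = −RT ln K, so ln K = nFE°/(RT) = (3)(96485)(+1.38) / ((8.314)(298)) = 161.226.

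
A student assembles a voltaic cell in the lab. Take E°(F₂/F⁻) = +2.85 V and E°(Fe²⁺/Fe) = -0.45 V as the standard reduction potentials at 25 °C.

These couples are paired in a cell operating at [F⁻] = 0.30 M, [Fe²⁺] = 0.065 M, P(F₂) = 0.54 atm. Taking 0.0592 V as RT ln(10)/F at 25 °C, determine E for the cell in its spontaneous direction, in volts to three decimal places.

F₂/F⁻ is the cathode (higher E°), Fe²⁺/Fe the anode: E°cell = +2.85 − (-0.45) = +3.30 V, n = 2.
Overall: F₂(g) + Fe(s) → 2 F⁻(aq) + Fe²⁺(aq)
Q = [F⁻]^2·[Fe²⁺] / (P(F₂)); log Q = -1.965.
E = E° − (0.0592/n) log Q = +3.30 − (0.0592/2)(-1.965) = +3.358 V.

+3.358 V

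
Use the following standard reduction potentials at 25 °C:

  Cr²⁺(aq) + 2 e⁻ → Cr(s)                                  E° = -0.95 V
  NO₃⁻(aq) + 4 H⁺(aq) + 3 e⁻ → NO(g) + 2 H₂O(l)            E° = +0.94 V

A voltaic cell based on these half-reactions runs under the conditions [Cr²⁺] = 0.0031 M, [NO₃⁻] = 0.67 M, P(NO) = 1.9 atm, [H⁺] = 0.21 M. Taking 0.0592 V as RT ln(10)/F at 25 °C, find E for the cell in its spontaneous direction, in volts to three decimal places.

+1.902 V

NO₃⁻/NO is the cathode (higher E°), Cr²⁺/Cr the anode: E°cell = +0.94 − (-0.95) = +1.89 V, n = 6.
Overall: 2 NO₃⁻(aq) + 8 H⁺(aq) + 3 Cr(s) → 2 NO(g) + 4 H₂O(l) + 3 Cr²⁺(aq)
Q = P(NO)^2·[Cr²⁺]^3 / ([NO₃⁻]^2·[H⁺]^8); log Q = -1.198.
E = E° − (0.0592/n) log Q = +1.89 − (0.0592/6)(-1.198) = +1.902 V.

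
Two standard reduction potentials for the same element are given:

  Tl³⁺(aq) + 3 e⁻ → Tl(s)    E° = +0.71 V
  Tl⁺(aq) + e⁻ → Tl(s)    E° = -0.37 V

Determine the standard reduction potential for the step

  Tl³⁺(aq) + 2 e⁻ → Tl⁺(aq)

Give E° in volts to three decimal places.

+1.250 V

Sequential free energies add, so n₃E°₃ = n₁E°₁ + n₂E°₂.
With n₃ = 3, and the known step contributing 1×(-0.37) V, the unknown satisfies 2·E° = 3×(+0.71) − 1×(-0.37) = +2.500.
E° = +2.500 / 2 = +1.250 V.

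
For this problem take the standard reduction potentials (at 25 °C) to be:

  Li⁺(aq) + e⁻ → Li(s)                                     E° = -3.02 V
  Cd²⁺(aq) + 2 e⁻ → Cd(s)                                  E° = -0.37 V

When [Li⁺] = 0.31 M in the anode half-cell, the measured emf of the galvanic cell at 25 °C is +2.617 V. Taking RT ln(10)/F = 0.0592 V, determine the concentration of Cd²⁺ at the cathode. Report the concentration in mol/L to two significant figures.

0.0074 M

Cd²⁺/Cd is the cathode, Li⁺/Li the anode: E°cell = +2.65 V, n = 2.
Overall reaction: Cd²⁺(aq) + 2 Li(s) → Cd(s) + 2 Li⁺(aq); Q = [Li⁺]^2/[Cd²⁺]^1.
From E = E° − (0.0592/n) log Q: log Q = (E° − E)·n/0.0592 = (+2.65 − (+2.617))·2/0.0592 = 1.1149.
So 1·log[Cd²⁺] = 2·log(0.31) − log Q = -1.0173 − (1.1149) = -2.1322; [Cd²⁺] = 10^(-2.1322) ≈ 0.0074 M.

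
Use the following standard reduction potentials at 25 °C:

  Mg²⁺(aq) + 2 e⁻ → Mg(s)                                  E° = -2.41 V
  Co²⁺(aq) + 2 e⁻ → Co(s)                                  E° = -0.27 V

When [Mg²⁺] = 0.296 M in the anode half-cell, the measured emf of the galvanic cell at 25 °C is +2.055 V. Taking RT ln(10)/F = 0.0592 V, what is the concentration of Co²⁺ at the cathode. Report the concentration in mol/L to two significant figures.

Co²⁺/Co is the cathode, Mg²⁺/Mg the anode: E°cell = +2.14 V, n = 2.
Overall reaction: Co²⁺(aq) + Mg(s) → Co(s) + Mg²⁺(aq); Q = [Mg²⁺]^1/[Co²⁺]^1.
From E = E° − (0.0592/n) log Q: log Q = (E° − E)·n/0.0592 = (+2.14 − (+2.055))·2/0.0592 = 2.8716.
So 1·log[Co²⁺] = 1·log(0.296) − log Q = -0.5287 − (2.8716) = -3.4003; [Co²⁺] = 10^(-3.4003) ≈ 0.00040 M.

0.00040 M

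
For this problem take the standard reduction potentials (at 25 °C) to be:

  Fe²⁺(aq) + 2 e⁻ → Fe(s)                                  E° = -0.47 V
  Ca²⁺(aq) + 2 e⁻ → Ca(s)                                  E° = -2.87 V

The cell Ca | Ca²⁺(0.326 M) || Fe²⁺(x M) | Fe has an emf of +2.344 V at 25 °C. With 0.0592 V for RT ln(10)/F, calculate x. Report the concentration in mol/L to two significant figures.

Fe²⁺/Fe is the cathode, Ca²⁺/Ca the anode: E°cell = +2.40 V, n = 2.
Overall reaction: Fe²⁺(aq) + Ca(s) → Fe(s) + Ca²⁺(aq); Q = [Ca²⁺]^1/[Fe²⁺]^1.
From E = E° − (0.0592/n) log Q: log Q = (E° − E)·n/0.0592 = (+2.40 − (+2.344))·2/0.0592 = 1.8919.
So 1·log[Fe²⁺] = 1·log(0.326) − log Q = -0.4868 − (1.8919) = -2.3787; [Fe²⁺] = 10^(-2.3787) ≈ 0.0042 M.

0.0042 M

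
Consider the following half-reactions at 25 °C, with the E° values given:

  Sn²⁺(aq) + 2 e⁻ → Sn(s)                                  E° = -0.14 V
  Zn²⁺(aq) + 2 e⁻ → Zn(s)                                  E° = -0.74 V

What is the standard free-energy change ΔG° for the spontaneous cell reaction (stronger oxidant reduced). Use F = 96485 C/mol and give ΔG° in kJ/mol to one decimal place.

Sn²⁺/Sn (E° = -0.14 V) is the cathode; Zn²⁺/Zn (E° = -0.74 V) is the anode, so E°cell = +0.60 V.
Balancing electrons gives n = 2 (lcm of 2 and 2).
ΔG° = −nFE° = −(2)(96485)(+0.60) = -115,782 J = -115.8 kJ/mol.

-115.8 kJ/mol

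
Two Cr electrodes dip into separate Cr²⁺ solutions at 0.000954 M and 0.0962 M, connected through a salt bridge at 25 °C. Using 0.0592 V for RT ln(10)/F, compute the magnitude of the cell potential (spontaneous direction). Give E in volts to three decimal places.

+0.059 V

For a concentration cell E°cell = 0. The 0.0962 M side is the cathode (reduction is favoured where [Cr²⁺] is higher).
With n = 2, E = −(0.0592/2) log([Cr²⁺]ₐₙ/[Cr²⁺]꜀ₐₜ) = −(0.0592/2) log(0.000954/0.0962) = −(0.0592/2)(-2.004) = +0.059 V.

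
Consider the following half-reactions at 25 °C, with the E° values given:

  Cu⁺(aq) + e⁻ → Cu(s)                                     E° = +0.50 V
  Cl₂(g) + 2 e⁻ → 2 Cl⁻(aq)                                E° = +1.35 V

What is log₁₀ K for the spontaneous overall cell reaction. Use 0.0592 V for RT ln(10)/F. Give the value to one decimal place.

28.7

Cathode: Cl₂/Cl⁻; anode: Cu⁺/Cu. E°cell = +0.85 V, n = 2.
log K = nE°cell / 0.0592 = (2)(+0.85) / 0.0592 = 28.7.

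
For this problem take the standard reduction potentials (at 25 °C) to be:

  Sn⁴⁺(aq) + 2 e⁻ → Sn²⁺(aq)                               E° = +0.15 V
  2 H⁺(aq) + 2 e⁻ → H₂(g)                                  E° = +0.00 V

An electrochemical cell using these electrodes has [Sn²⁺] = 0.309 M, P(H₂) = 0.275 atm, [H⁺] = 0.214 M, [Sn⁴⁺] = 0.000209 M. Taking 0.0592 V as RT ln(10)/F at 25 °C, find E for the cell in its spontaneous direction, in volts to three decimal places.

+0.079 V

Sn⁴⁺/Sn²⁺ is the cathode (higher E°), H⁺/H₂ the anode: E°cell = +0.15 − (+0.00) = +0.15 V, n = 2.
Overall: Sn⁴⁺(aq) + H₂(g) → Sn²⁺(aq) + 2 H⁺(aq)
Q = [Sn²⁺]·[H⁺]^2 / ([Sn⁴⁺]·P(H₂)); log Q = 2.391.
E = E° − (0.0592/n) log Q = +0.15 − (0.0592/2)(2.391) = +0.079 V.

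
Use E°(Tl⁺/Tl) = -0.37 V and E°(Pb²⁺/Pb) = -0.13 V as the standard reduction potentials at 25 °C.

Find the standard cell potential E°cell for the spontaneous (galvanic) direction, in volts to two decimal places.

The Pb²⁺/Pb couple has the higher reduction potential, so it is the cathode; Tl⁺/Tl is oxidised at the anode.
E°cell = E°(cathode) − E°(anode) = (-0.13) − (-0.37) = +0.24 V.

+0.24 V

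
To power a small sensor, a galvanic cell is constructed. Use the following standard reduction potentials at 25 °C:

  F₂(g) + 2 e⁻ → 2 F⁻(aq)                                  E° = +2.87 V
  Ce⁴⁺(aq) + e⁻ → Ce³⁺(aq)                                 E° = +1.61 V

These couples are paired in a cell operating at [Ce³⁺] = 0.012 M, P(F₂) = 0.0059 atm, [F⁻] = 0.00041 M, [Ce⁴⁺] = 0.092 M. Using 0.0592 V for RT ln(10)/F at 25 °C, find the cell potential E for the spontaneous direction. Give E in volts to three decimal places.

F₂/F⁻ is the cathode (higher E°), Ce⁴⁺/Ce³⁺ the anode: E°cell = +2.87 − (+1.61) = +1.26 V, n = 2.
Overall: F₂(g) + 2 Ce³⁺(aq) → 2 F⁻(aq) + 2 Ce⁴⁺(aq)
Q = [F⁻]^2·[Ce⁴⁺]^2 / (P(F₂)·[Ce³⁺]^2); log Q = -2.776.
E = E° − (0.0592/n) log Q = +1.26 − (0.0592/2)(-2.776) = +1.342 V.

+1.342 V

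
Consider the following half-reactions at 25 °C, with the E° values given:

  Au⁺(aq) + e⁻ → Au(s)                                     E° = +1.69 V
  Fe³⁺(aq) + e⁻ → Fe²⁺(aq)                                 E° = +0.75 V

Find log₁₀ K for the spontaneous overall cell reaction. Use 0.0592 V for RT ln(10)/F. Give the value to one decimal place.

15.9

Cathode: Au⁺/Au; anode: Fe³⁺/Fe²⁺. E°cell = +0.94 V, n = 1.
log K = nE°cell / 0.0592 = (1)(+0.94) / 0.0592 = 15.9.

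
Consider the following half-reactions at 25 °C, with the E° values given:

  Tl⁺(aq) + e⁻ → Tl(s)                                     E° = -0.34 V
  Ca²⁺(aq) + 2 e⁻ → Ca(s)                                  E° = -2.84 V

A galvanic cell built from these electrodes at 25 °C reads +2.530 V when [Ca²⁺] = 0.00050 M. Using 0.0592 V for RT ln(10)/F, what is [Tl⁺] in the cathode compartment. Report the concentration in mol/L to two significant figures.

0.072 M

Tl⁺/Tl is the cathode, Ca²⁺/Ca the anode: E°cell = +2.50 V, n = 2.
Overall reaction: 2 Tl⁺(aq) + Ca(s) → 2 Tl(s) + Ca²⁺(aq); Q = [Ca²⁺]^1/[Tl⁺]^2.
From E = E° − (0.0592/n) log Q: log Q = (E° − E)·n/0.0592 = (+2.50 − (+2.530))·2/0.0592 = -1.0135.
So 2·log[Tl⁺] = 1·log(0.0005) − log Q = -3.3010 − (-1.0135) = -2.2875; log[Tl⁺] = -2.2875 / 2 = -1.1438; [Tl⁺] = 10^(-1.1438) ≈ 0.072 M.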